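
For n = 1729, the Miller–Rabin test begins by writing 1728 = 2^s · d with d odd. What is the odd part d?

Halving: 1728 → 864 → 432 → 216 → 108 → 54 → 27; 27 is odd.
So 1728 = 2^6 · 27.

27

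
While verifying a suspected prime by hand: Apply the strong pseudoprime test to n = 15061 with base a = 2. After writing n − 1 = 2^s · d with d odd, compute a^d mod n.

n − 1 = 15060 = 2^2 · 3765, so s = 2 and d = 3765.
Repeated squaring mod 15061: 2^1 ≡ 2, 2^2 ≡ 4, 2^4 ≡ 16, 2^8 ≡ 256, 2^16 ≡ 5292, 2^32 ≡ 6865, 2^64 ≡ 2356, 2^128 ≡ 8288, 2^256 ≡ 12784, 2^512 ≡ 3745, 2^1024 ≡ 3234, 2^2048 ≡ 6422.
3765 = 2048 + 1024 + 512 + 128 + 32 + 16 + 4 + 1, so 2^3765 ≡ 6422·3234·3745·8288·6865·5292·16·2 ≡ 14555 (mod 15061).

14555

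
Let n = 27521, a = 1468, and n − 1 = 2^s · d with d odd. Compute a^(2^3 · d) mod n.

n − 1 = 27520 = 2^7 · 215, so s = 7 and d = 215.
x_0 = 1468^215 mod 27521 = 26636.
x_1 = 26636^2 mod 27521 = 12637.
x_2 = 12637^2 mod 27521 = 16927.
x_3 = 16927^2 mod 27521 = 2198.

2198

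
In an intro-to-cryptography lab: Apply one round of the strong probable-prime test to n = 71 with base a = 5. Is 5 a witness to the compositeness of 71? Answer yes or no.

n − 1 = 70 = 2^1 · 35, so s = 1 and d = 35.
Repeated squaring mod 71: 5^1 ≡ 5, 5^2 ≡ 25, 5^4 ≡ 57, 5^8 ≡ 54, 5^16 ≡ 5, 5^32 ≡ 25.
35 = 32 + 2 + 1, so 5^35 ≡ 25·25·5 ≡ 1 (mod 71).
x_0 = 5^35 mod 71 = 1.
x_0 = 1, so 5 is not a witness.

no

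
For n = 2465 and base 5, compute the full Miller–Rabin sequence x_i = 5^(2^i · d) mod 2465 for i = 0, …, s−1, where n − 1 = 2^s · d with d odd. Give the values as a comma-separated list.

2145, 1335, 30, 900, 1480

n − 1 = 2464 = 2^5 · 77, so s = 5 and d = 77.
x_0 = 5^77 mod 2465 = 2145.
x_1 = 2145^2 mod 2465 = 1335.
x_2 = 1335^2 mod 2465 = 30.
x_3 = 30^2 mod 2465 = 900.
x_4 = 900^2 mod 2465 = 1480.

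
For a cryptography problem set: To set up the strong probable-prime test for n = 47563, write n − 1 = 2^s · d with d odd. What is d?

Halving: 47562 → 23781; 23781 is odd.
So 47562 = 2^1 · 23781.

23781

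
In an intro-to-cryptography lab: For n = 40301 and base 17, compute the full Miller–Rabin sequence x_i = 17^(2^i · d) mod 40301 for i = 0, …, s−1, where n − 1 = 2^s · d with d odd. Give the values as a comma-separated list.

n − 1 = 40300 = 2^2 · 10075, so s = 2 and d = 10075.
x_0 = 17^10075 mod 40301 = 33388.
x_1 = 33388^2 mod 40301 = 32884.

33388, 32884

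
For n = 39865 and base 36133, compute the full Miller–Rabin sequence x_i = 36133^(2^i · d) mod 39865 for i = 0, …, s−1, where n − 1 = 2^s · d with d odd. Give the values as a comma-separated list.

n − 1 = 39864 = 2^3 · 4983, so s = 3 and d = 4983.
x_0 = 36133^4983 mod 39865 = 10317.
x_1 = 10317^2 mod 39865 = 939.
x_2 = 939^2 mod 39865 = 4691.

10317, 939, 4691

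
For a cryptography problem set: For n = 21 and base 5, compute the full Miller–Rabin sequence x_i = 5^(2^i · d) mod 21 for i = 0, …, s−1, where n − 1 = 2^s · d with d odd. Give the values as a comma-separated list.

17, 16

n − 1 = 20 = 2^2 · 5, so s = 2 and d = 5.
x_0 = 5^5 mod 21 = 17.
x_1 = 17^2 mod 21 = 16.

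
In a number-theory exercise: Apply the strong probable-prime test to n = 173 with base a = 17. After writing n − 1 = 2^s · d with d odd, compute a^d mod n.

n − 1 = 172 = 2^2 · 43, so s = 2 and d = 43.
17^43 mod 173 = 80.

80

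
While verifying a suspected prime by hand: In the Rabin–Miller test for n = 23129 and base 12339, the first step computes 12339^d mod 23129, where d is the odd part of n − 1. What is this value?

n − 1 = 23128 = 2^3 · 2891, so s = 3 and d = 2891.
Repeated squaring mod 23129: 12339^1 ≡ 12339, 12339^2 ≡ 15843, 12339^4 ≡ 4741, 12339^8 ≡ 18822, 12339^16 ≡ 791, 12339^32 ≡ 1198, 12339^64 ≡ 1206, 12339^128 ≡ 20438, 12339^256 ≡ 2104, 12339^512 ≡ 9177, 12339^1024 ≡ 4640, 12339^2048 ≡ 19630.
2891 = 2048 + 512 + 256 + 64 + 8 + 2 + 1, so 12339^2891 ≡ 19630·9177·2104·1206·18822·15843·12339 ≡ 20621 (mod 23129).

20621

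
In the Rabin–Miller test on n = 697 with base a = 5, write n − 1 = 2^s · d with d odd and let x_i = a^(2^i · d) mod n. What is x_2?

633

n − 1 = 696 = 2^3 · 87, so s = 3 and d = 87.
x_0 = 5^87 mod 697 = 61.
x_1 = 61^2 mod 697 = 236.
x_2 = 236^2 mod 697 = 633.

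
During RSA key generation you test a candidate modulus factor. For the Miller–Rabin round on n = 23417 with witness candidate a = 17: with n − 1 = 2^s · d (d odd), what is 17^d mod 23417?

10613

n − 1 = 23416 = 2^3 · 2927, so s = 3 and d = 2927.
Repeated squaring mod 23417: 17^1 ≡ 17, 17^2 ≡ 289, 17^4 ≡ 13270, 17^8 ≡ 20477, 17^16 ≡ 2727, 17^32 ≡ 13340, 17^64 ≡ 9817, 17^128 ≡ 12534, 17^256 ≡ 19920, 17^512 ≡ 5335, 17^1024 ≡ 10570, 17^2048 ≡ 2393.
2927 = 2048 + 512 + 256 + 64 + 32 + 8 + 4 + 2 + 1, so 17^2927 ≡ 2393·5335·19920·9817·13340·20477·13270·289·17 ≡ 10613 (mod 23417).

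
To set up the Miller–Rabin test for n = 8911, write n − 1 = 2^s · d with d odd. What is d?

Halving: 8910 → 4455; 4455 is odd.
So 8910 = 2^1 · 4455.

4455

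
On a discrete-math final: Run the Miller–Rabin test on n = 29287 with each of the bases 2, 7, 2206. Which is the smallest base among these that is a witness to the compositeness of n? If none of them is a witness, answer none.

none

n − 1 = 29286 = 2^1 · 14643, so s = 1 and d = 14643.
Base 2: x_0 = 2^14643 mod 29287 = 1. x_0 = 1, so 2 is not a witness.
Base 7: x_0 = 7^14643 mod 29287 = 1. x_0 = 1, so 7 is not a witness.
Base 2206: x_0 = 2206^14643 mod 29287 = 1. x_0 = 1, so 2206 is not a witness.
No listed base is a witness for 29287.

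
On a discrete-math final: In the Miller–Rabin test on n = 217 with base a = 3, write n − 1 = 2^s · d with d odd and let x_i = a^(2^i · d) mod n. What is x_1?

n − 1 = 216 = 2^3 · 27, so s = 3 and d = 27.
By repeated squaring, 3^27 ≡ 209 (mod 217).
x_0 = 209.
x_1 = 209^2 mod 217 = 64.

64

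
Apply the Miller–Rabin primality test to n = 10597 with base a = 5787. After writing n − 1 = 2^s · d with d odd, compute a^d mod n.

10596

n − 1 = 10596 = 2^2 · 2649, so s = 2 and d = 2649.
5787^2649 mod 10597 = 10596.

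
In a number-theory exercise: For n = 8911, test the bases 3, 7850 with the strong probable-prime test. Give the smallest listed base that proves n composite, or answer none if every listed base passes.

n − 1 = 8910 = 2^1 · 4455, so s = 1 and d = 4455.
Base 3: x_0 = 3^4455 mod 8911 = 8910. x_0 = 8910 ≡ −1, so 3 is not a witness.
Base 7850: x_0 = 7850^4455 mod 8911 = 8910. x_0 = 8910 ≡ −1, so 7850 is not a witness.
No listed base is a witness for 8911.

none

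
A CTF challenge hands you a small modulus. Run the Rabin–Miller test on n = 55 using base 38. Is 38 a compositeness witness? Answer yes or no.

yes

n − 1 = 54 = 2^1 · 27, so s = 1 and d = 27.
x_0 = 38^27 mod 55 = 47.
x_0 ∉ {1, 54} and s = 1, so 38 is a Miller–Rabin witness and 55 is composite.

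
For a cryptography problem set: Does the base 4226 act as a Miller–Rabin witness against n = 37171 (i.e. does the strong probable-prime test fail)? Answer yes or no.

n − 1 = 37170 = 2^1 · 18585, so s = 1 and d = 18585.
x_0 = 4226^18585 mod 37171 = 37170.
x_0 = 37170 ≡ −1, so 4226 is not a witness.

no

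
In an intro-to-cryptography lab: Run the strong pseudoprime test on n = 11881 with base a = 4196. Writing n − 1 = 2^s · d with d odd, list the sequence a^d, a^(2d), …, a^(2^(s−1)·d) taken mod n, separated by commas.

n − 1 = 11880 = 2^3 · 1485, so s = 3 and d = 1485.
x_0 = 4196^1485 mod 11881 = 4218.
x_1 = 4218^2 mod 11881 = 5667.
x_2 = 5667^2 mod 11881 = 546.

4218, 5667, 546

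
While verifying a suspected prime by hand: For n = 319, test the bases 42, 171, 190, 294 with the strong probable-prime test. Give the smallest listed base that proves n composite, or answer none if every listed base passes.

42

n − 1 = 318 = 2^1 · 159, so s = 1 and d = 159.
Base 42: x_0 = 42^159 mod 319 = 93. x_0 ∉ {1, 318} and s = 1, so 42 is a Miller–Rabin witness and 319 is composite.
Base 171: x_0 = 171^159 mod 319 = 156. x_0 ∉ {1, 318} and s = 1, so 171 is a Miller–Rabin witness and 319 is composite.
Base 190: x_0 = 190^159 mod 319 = 81. x_0 ∉ {1, 318} and s = 1, so 190 is a Miller–Rabin witness and 319 is composite.
Base 294: x_0 = 294^159 mod 319 = 183. x_0 ∉ {1, 318} and s = 1, so 294 is a Miller–Rabin witness and 319 is composite.
The smallest witness among the given bases is 42.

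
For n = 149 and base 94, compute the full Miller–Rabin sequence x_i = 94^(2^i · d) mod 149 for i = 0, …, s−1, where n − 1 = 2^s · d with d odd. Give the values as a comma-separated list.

n − 1 = 148 = 2^2 · 37, so s = 2 and d = 37.
x_0 = 94^37 mod 149 = 44.
x_1 = 44^2 mod 149 = 148.

44, 148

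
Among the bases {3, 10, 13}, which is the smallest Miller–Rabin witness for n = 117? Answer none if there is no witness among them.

3

n − 1 = 116 = 2^2 · 29, so s = 2 and d = 29.
Base 3: x_0 = 3^29 mod 117 = 9. x_0 is neither 1 nor 116, so continue squaring. x_1 = 9^2 mod 117 = 81. Reached i = s−1 = 1 without hitting −1: 3 is a Miller–Rabin witness and 117 is composite.
Base 10: x_0 = 10^29 mod 117 = 82. x_0 is neither 1 nor 116, so continue squaring. x_1 = 82^2 mod 117 = 55. Reached i = s−1 = 1 without hitting −1: 10 is a Miller–Rabin witness and 117 is composite.
Base 13: x_0 = 13^29 mod 117 = 52. x_0 is neither 1 nor 116, so continue squaring. x_1 = 52^2 mod 117 = 13. Reached i = s−1 = 1 without hitting −1: 13 is a Miller–Rabin witness and 117 is composite.
The smallest witness among the given bases is 3.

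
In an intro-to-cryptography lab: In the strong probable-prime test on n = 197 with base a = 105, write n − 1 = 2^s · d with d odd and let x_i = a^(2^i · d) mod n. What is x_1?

n − 1 = 196 = 2^2 · 49, so s = 2 and d = 49.
Repeated squaring mod 197: 105^1 ≡ 105, 105^2 ≡ 190, 105^4 ≡ 49, 105^8 ≡ 37, 105^16 ≡ 187, 105^32 ≡ 100.
49 = 32 + 16 + 1, so 105^49 ≡ 100·187·105 ≡ 1 (mod 197).
x_0 = 1.
x_1 = 1^2 mod 197 = 1.

1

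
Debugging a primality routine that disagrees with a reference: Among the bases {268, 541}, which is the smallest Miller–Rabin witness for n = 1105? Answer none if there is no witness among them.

n − 1 = 1104 = 2^4 · 69, so s = 4 and d = 69.
Base 268: x_0 = 268^69 mod 1105 = 268. x_0 is neither 1 nor 1104, so continue squaring. x_1 = 268^2 mod 1105 = 1104. x_1 ≡ −1, so 268 is not a witness.
Base 541: x_0 = 541^69 mod 1105 = 216. x_0 is neither 1 nor 1104, so continue squaring. x_1 = 216^2 mod 1105 = 246. x_2 = 246^2 mod 1105 = 846. x_3 = 846^2 mod 1105 = 781. Reached i = s−1 = 3 without hitting −1: 541 is a Miller–Rabin witness and 1105 is composite.
The smallest witness among the given bases is 541.

541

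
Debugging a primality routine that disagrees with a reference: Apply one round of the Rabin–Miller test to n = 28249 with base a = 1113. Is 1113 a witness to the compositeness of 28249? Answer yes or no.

yes

n − 1 = 28248 = 2^3 · 3531, so s = 3 and d = 3531.
x_0 = 1113^3531 mod 28249 = 3021.
x_0 is neither 1 nor 28248, so continue squaring.
x_1 = 3021^2 mod 28249 = 2014.
x_2 = 2014^2 mod 28249 = 16589.
Reached i = s−1 = 2 without hitting −1: 1113 is a Miller–Rabin witness and 28249 is composite.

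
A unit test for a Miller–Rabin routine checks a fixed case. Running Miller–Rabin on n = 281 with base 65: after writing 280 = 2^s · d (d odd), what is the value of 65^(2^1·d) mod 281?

53

n − 1 = 280 = 2^3 · 35, so s = 3 and d = 35.
x_0 = 65^35 mod 281 = 192.
x_1 = 192^2 mod 281 = 53.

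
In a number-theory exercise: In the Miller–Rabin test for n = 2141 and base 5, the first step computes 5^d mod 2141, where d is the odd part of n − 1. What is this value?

2140

n − 1 = 2140 = 2^2 · 535, so s = 2 and d = 535.
Repeated squaring mod 2141: 5^1 ≡ 5, 5^2 ≡ 25, 5^4 ≡ 625, 5^8 ≡ 963, 5^16 ≡ 316, 5^32 ≡ 1370, 5^64 ≡ 1384, 5^128 ≡ 1402, 5^256 ≡ 166, 5^512 ≡ 1864.
535 = 512 + 16 + 4 + 2 + 1, so 5^535 ≡ 1864·316·625·25·5 ≡ 2140 (mod 2141).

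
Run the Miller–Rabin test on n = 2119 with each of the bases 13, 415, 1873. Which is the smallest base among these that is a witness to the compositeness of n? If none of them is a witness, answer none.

n − 1 = 2118 = 2^1 · 1059, so s = 1 and d = 1059.
Base 13: x_0 = 13^1059 mod 2119 = 273. x_0 ∉ {1, 2118} and s = 1, so 13 is a Miller–Rabin witness and 2119 is composite.
Base 415: x_0 = 415^1059 mod 2119 = 779. x_0 ∉ {1, 2118} and s = 1, so 415 is a Miller–Rabin witness and 2119 is composite.
Base 1873: x_0 = 1873^1059 mod 2119 = 1015. x_0 ∉ {1, 2118} and s = 1, so 1873 is a Miller–Rabin witness and 2119 is composite.
The smallest witness among the given bases is 13.

13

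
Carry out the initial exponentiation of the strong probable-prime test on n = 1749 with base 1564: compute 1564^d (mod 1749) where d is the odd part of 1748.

n − 1 = 1748 = 2^2 · 437, so s = 2 and d = 437.
1564^437 mod 1749 = 1558.

1558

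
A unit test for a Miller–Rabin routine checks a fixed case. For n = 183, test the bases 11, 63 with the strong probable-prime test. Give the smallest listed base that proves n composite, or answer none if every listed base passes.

n − 1 = 182 = 2^1 · 91, so s = 1 and d = 91.
Base 11: x_0 = 11^91 mod 183 = 50. x_0 ∉ {1, 182} and s = 1, so 11 is a Miller–Rabin witness and 183 is composite.
Base 63: x_0 = 63^91 mod 183 = 120. x_0 ∉ {1, 182} and s = 1, so 63 is a Miller–Rabin witness and 183 is composite.
The smallest witness among the given bases is 11.

11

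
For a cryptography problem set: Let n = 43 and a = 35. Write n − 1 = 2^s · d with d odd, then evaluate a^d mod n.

n − 1 = 42 = 2^1 · 21, so s = 1 and d = 21.
Repeated squaring mod 43: 35^1 ≡ 35, 35^2 ≡ 21, 35^4 ≡ 11, 35^8 ≡ 35, 35^16 ≡ 21.
21 = 16 + 4 + 1, so 35^21 ≡ 21·11·35 ≡ 1 (mod 43).

1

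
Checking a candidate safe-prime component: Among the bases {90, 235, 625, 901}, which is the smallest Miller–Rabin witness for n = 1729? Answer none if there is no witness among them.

n − 1 = 1728 = 2^6 · 27, so s = 6 and d = 27.
Base 90: x_0 = 90^27 mod 1729 = 1728. x_0 = 1728 ≡ −1, so 90 is not a witness.
Base 235: x_0 = 235^27 mod 1729 = 1. x_0 = 1, so 235 is not a witness.
Base 625: x_0 = 625^27 mod 1729 = 1. x_0 = 1, so 625 is not a witness.
Base 901: x_0 = 901^27 mod 1729 = 1728. x_0 = 1728 ≡ −1, so 901 is not a witness.
No listed base is a witness for 1729.

none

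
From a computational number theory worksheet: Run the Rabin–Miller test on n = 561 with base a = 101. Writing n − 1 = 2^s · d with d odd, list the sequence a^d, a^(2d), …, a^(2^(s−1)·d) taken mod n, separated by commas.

n − 1 = 560 = 2^4 · 35, so s = 4 and d = 35.
x_0 = 101^35 mod 561 = 560.
x_1 = 560^2 mod 561 = 1.
x_2 = 1^2 mod 561 = 1.
x_3 = 1^2 mod 561 = 1.

560, 1, 1, 1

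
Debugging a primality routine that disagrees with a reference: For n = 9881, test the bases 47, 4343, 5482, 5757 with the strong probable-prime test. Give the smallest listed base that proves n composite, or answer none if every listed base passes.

n − 1 = 9880 = 2^3 · 1235, so s = 3 and d = 1235.
Base 47: x_0 = 47^1235 mod 9881 = 2621. x_0 is neither 1 nor 9880, so continue squaring. x_1 = 2621^2 mod 9881 = 2346. x_2 = 2346^2 mod 9881 = 9880. x_2 ≡ −1, so 47 is not a witness.
Base 4343: x_0 = 4343^1235 mod 9881 = 8706. x_0 is neither 1 nor 9880, so continue squaring. x_1 = 8706^2 mod 9881 = 7166. x_2 = 7166^2 mod 9881 = 9880. x_2 ≡ −1, so 4343 is not a witness.
Base 5482: x_0 = 5482^1235 mod 9881 = 1175. x_0 is neither 1 nor 9880, so continue squaring. x_1 = 1175^2 mod 9881 = 7166. x_2 = 7166^2 mod 9881 = 9880. x_2 ≡ −1, so 5482 is not a witness.
Base 5757: x_0 = 5757^1235 mod 9881 = 5573. x_0 is neither 1 nor 9880, so continue squaring. x_1 = 5573^2 mod 9881 = 2346. x_2 = 2346^2 mod 9881 = 9880. x_2 ≡ −1, so 5757 is not a witness.
No listed base is a witness for 9881.

none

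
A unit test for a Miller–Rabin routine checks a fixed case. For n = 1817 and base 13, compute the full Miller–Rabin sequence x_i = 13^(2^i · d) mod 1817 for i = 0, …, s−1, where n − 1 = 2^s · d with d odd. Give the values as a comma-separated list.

1067, 1047, 558

n − 1 = 1816 = 2^3 · 227, so s = 3 and d = 227.
x_0 = 13^227 mod 1817 = 1067.
x_1 = 1067^2 mod 1817 = 1047.
x_2 = 1047^2 mod 1817 = 558.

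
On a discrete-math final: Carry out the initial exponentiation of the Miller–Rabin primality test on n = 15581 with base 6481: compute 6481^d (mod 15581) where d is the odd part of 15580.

1

n − 1 = 15580 = 2^2 · 3895, so s = 2 and d = 3895.
6481^3895 mod 15581 = 1.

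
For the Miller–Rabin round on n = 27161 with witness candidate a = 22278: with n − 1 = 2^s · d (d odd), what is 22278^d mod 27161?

n − 1 = 27160 = 2^3 · 3395, so s = 3 and d = 3395.
22278^3395 mod 27161 = 5553.

5553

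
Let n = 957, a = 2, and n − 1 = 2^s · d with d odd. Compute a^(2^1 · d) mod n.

n − 1 = 956 = 2^2 · 239, so s = 2 and d = 239.
x_0 = 2^239 mod 957 = 578.
x_1 = 578^2 mod 957 = 91.

91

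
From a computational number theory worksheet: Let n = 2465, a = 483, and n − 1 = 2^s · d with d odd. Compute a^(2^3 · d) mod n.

1886

n − 1 = 2464 = 2^5 · 77, so s = 5 and d = 77.
x_0 = 483^77 mod 2465 = 278.
x_1 = 278^2 mod 2465 = 869.
x_2 = 869^2 mod 2465 = 871.
x_3 = 871^2 mod 2465 = 1886.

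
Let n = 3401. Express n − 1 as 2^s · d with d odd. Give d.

Halving: 3400 → 1700 → 850 → 425; 425 is odd.
So 3400 = 2^3 · 425.

425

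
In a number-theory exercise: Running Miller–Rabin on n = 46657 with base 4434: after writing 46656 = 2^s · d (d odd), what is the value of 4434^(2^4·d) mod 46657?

n − 1 = 46656 = 2^6 · 729, so s = 6 and d = 729.
x_0 = 4434^729 mod 46657 = 20307.
x_1 = 20307^2 mod 46657 = 19683.
x_2 = 19683^2 mod 46657 = 27418.
x_3 = 27418^2 mod 46657 = 9140.
x_4 = 9140^2 mod 46657 = 23570.

23570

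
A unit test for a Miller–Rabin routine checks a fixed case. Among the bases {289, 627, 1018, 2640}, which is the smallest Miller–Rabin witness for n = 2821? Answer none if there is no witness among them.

n − 1 = 2820 = 2^2 · 705, so s = 2 and d = 705.
Base 289: x_0 = 289^705 mod 2821 = 1. x_0 = 1, so 289 is not a witness.
Base 627: x_0 = 627^705 mod 2821 = 1. x_0 = 1, so 627 is not a witness.
Base 1018: x_0 = 1018^705 mod 2821 = 2820. x_0 = 2820 ≡ −1, so 1018 is not a witness.
Base 2640: x_0 = 2640^705 mod 2821 = 1. x_0 = 1, so 2640 is not a witness.
No listed base is a witness for 2821.

none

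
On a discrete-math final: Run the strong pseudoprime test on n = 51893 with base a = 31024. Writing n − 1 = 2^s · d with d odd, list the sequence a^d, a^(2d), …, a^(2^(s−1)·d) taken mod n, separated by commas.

n − 1 = 51892 = 2^2 · 12973, so s = 2 and d = 12973.
x_0 = 31024^12973 mod 51893 = 25377.
x_1 = 25377^2 mod 51893 = 51892.

25377, 51892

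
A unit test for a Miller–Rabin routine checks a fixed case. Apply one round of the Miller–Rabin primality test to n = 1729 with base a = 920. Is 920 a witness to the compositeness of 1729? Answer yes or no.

n − 1 = 1728 = 2^6 · 27, so s = 6 and d = 27.
x_0 = 920^27 mod 1729 = 1728.
x_0 = 1728 ≡ −1, so 920 is not a witness.

no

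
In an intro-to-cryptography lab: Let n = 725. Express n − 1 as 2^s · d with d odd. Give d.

181

Halving: 724 → 362 → 181; 181 is odd.
So 724 = 2^2 · 181.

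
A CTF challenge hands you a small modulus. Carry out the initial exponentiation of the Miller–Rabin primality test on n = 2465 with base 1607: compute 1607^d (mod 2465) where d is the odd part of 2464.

1317

n − 1 = 2464 = 2^5 · 77, so s = 5 and d = 77.
Repeated squaring mod 2465: 1607^1 ≡ 1607, 1607^2 ≡ 1594, 1607^4 ≡ 1886, 1607^8 ≡ 1, 1607^16 ≡ 1, 1607^32 ≡ 1, 1607^64 ≡ 1.
77 = 64 + 8 + 4 + 1, so 1607^77 ≡ 1·1·1886·1607 ≡ 1317 (mod 2465).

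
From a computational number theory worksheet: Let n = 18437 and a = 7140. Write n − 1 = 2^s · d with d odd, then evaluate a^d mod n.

13117

n − 1 = 18436 = 2^2 · 4609, so s = 2 and d = 4609.
Repeated squaring mod 18437: 7140^1 ≡ 7140, 7140^2 ≡ 1295, 7140^4 ≡ 17695, 7140^8 ≡ 15891, 7140^16 ≡ 10729, 7140^32 ≡ 9250, 7140^64 ≡ 14820, 7140^128 ≡ 10856, 7140^256 ≡ 3432, 7140^512 ≡ 15818, 7140^1024 ≡ 597, 7140^2048 ≡ 6106, 7140^4096 ≡ 3622.
4609 = 4096 + 512 + 1, so 7140^4609 ≡ 3622·15818·7140 ≡ 13117 (mod 18437).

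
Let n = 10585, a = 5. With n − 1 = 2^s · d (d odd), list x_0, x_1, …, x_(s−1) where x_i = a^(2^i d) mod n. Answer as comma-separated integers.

9395, 8295, 4525

n − 1 = 10584 = 2^3 · 1323, so s = 3 and d = 1323.
x_0 = 5^1323 mod 10585 = 9395.
x_1 = 9395^2 mod 10585 = 8295.
x_2 = 8295^2 mod 10585 = 4525.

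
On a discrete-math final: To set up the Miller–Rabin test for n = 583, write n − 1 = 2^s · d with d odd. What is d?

Halving: 582 → 291; 291 is odd.
So 582 = 2^1 · 291.

291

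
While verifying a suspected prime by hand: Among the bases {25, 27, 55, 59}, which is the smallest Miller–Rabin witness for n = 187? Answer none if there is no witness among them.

25

n − 1 = 186 = 2^1 · 93, so s = 1 and d = 93.
Base 25: x_0 = 25^93 mod 187 = 60. x_0 ∉ {1, 186} and s = 1, so 25 is a Miller–Rabin witness and 187 is composite.
Base 27: x_0 = 27^93 mod 187 = 147. x_0 ∉ {1, 186} and s = 1, so 27 is a Miller–Rabin witness and 187 is composite.
Base 55: x_0 = 55^93 mod 187 = 55. x_0 ∉ {1, 186} and s = 1, so 55 is a Miller–Rabin witness and 187 is composite.
Base 59: x_0 = 59^93 mod 187 = 9. x_0 ∉ {1, 186} and s = 1, so 59 is a Miller–Rabin witness and 187 is composite.
The smallest witness among the given bases is 25.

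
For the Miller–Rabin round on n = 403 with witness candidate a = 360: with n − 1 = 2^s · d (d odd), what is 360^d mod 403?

157

n − 1 = 402 = 2^1 · 201, so s = 1 and d = 201.
360^201 mod 403 = 157.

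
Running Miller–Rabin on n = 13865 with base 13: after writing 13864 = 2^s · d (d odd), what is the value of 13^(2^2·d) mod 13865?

11551

n − 1 = 13864 = 2^3 · 1733, so s = 3 and d = 1733.
x_0 = 13^1733 mod 13865 = 8893.
x_1 = 8893^2 mod 13865 = 13354.
x_2 = 13354^2 mod 13865 = 11551.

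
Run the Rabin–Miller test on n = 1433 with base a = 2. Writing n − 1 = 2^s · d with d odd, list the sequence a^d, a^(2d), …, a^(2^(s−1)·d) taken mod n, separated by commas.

n − 1 = 1432 = 2^3 · 179, so s = 3 and d = 179.
x_0 = 2^179 mod 1433 = 1.
x_1 = 1^2 mod 1433 = 1.
x_2 = 1^2 mod 1433 = 1.

1, 1, 1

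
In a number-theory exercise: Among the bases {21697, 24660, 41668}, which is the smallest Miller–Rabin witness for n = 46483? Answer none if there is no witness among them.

n − 1 = 46482 = 2^1 · 23241, so s = 1 and d = 23241.
Base 21697: x_0 = 21697^23241 mod 46483 = 17995. x_0 ∉ {1, 46482} and s = 1, so 21697 is a Miller–Rabin witness and 46483 is composite.
Base 24660: x_0 = 24660^23241 mod 46483 = 23542. x_0 ∉ {1, 46482} and s = 1, so 24660 is a Miller–Rabin witness and 46483 is composite.
Base 41668: x_0 = 41668^23241 mod 46483 = 20254. x_0 ∉ {1, 46482} and s = 1, so 41668 is a Miller–Rabin witness and 46483 is composite.
The smallest witness among the given bases is 21697.

21697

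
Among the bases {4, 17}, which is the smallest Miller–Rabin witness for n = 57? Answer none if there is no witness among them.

4

n − 1 = 56 = 2^3 · 7, so s = 3 and d = 7.
Base 4: x_0 = 4^7 mod 57 = 25. x_0 is neither 1 nor 56, so continue squaring. x_1 = 25^2 mod 57 = 55. x_2 = 55^2 mod 57 = 4. Reached i = s−1 = 2 without hitting −1: 4 is a Miller–Rabin witness and 57 is composite.
Base 17: x_0 = 17^7 mod 57 = 5. x_0 is neither 1 nor 56, so continue squaring. x_1 = 5^2 mod 57 = 25. x_2 = 25^2 mod 57 = 55. Reached i = s−1 = 2 without hitting −1: 17 is a Miller–Rabin witness and 57 is composite.
The smallest witness among the given bases is 4.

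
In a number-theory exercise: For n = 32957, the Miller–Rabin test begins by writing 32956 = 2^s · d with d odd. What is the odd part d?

8239

Halving: 32956 → 16478 → 8239; 8239 is odd.
So 32956 = 2^2 · 8239.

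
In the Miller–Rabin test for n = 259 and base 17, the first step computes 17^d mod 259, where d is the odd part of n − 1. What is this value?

n − 1 = 258 = 2^1 · 129, so s = 1 and d = 129.
17^129 mod 259 = 230.

230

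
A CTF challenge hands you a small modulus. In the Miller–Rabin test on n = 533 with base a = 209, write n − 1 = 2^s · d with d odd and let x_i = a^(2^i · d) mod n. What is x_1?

n − 1 = 532 = 2^2 · 133, so s = 2 and d = 133.
Repeated squaring mod 533: 209^1 ≡ 209, 209^2 ≡ 508, 209^4 ≡ 92, 209^8 ≡ 469, 209^16 ≡ 365, 209^32 ≡ 508, 209^64 ≡ 92, 209^128 ≡ 469.
133 = 128 + 4 + 1, so 209^133 ≡ 469·92·209 ≡ 105 (mod 533).
x_0 = 105.
x_1 = 105^2 mod 533 = 365.

365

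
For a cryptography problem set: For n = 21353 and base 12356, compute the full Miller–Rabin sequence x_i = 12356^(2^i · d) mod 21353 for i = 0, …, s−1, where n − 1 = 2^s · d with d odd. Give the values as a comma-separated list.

n − 1 = 21352 = 2^3 · 2669, so s = 3 and d = 2669.
x_0 = 12356^2669 mod 21353 = 16191.
x_1 = 16191^2 mod 21353 = 19053.
x_2 = 19053^2 mod 21353 = 15809.

16191, 19053, 15809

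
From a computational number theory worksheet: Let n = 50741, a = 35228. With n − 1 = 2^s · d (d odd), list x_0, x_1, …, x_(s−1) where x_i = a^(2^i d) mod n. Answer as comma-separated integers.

n − 1 = 50740 = 2^2 · 12685, so s = 2 and d = 12685.
x_0 = 35228^12685 mod 50741 = 2937.
x_1 = 2937^2 mod 50741 = 50740.

2937, 50740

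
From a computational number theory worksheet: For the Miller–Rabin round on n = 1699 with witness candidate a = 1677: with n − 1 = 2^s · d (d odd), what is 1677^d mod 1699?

n − 1 = 1698 = 2^1 · 849, so s = 1 and d = 849.
Repeated squaring mod 1699: 1677^1 ≡ 1677, 1677^2 ≡ 484, 1677^4 ≡ 1493, 1677^8 ≡ 1660, 1677^16 ≡ 1521, 1677^32 ≡ 1102, 1677^64 ≡ 1318, 1677^128 ≡ 746, 1677^256 ≡ 943, 1677^512 ≡ 672.
849 = 512 + 256 + 64 + 16 + 1, so 1677^849 ≡ 672·943·1318·1521·1677 ≡ 1698 (mod 1699).

1698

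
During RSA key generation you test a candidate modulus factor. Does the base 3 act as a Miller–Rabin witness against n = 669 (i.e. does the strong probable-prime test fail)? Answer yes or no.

n − 1 = 668 = 2^2 · 167, so s = 2 and d = 167.
x_0 = 3^167 mod 669 = 525.
x_0 is neither 1 nor 668, so continue squaring.
x_1 = 525^2 mod 669 = 666.
Reached i = s−1 = 1 without hitting −1: 3 is a Miller–Rabin witness and 669 is composite.

yes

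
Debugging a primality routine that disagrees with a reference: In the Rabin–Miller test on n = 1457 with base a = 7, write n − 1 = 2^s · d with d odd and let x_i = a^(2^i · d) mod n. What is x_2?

n − 1 = 1456 = 2^4 · 91, so s = 4 and d = 91.
x_0 = 7^91 mod 1457 = 1061.
x_1 = 1061^2 mod 1457 = 917.
x_2 = 917^2 mod 1457 = 200.

200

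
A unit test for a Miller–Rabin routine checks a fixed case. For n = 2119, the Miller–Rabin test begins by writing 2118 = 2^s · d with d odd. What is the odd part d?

Halving: 2118 → 1059; 1059 is odd.
So 2118 = 2^1 · 1059.

1059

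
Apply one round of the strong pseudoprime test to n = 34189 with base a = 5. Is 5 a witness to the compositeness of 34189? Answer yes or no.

yes

n − 1 = 34188 = 2^2 · 8547, so s = 2 and d = 8547.
x_0 = 5^8547 mod 34189 = 2810.
x_0 is neither 1 nor 34188, so continue squaring.
x_1 = 2810^2 mod 34189 = 32630.
Reached i = s−1 = 1 without hitting −1: 5 is a Miller–Rabin witness and 34189 is composite.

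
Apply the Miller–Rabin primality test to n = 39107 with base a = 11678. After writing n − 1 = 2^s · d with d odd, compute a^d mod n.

39106

n − 1 = 39106 = 2^1 · 19553, so s = 1 and d = 19553.
11678^19553 mod 39107 = 39106.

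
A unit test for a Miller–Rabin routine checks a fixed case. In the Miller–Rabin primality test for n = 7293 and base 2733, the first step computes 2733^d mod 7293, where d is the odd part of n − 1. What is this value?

n − 1 = 7292 = 2^2 · 1823, so s = 2 and d = 1823.
2733^1823 mod 7293 = 2622.

2622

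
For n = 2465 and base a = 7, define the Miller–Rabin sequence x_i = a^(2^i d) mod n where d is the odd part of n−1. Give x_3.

1886

n − 1 = 2464 = 2^5 · 77, so s = 5 and d = 77.
Repeated squaring mod 2465: 7^1 ≡ 7, 7^2 ≡ 49, 7^4 ≡ 2401, 7^8 ≡ 1631, 7^16 ≡ 426, 7^32 ≡ 1531, 7^64 ≡ 2211.
77 = 64 + 8 + 4 + 1, so 7^77 ≡ 2211·1631·2401·7 ≡ 2437 (mod 2465).
x_0 = 2437.
x_1 = 2437^2 mod 2465 = 784.
x_2 = 784^2 mod 2465 = 871.
x_3 = 871^2 mod 2465 = 1886.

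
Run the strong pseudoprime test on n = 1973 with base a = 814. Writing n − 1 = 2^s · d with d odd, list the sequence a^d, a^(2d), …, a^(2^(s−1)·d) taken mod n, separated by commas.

259, 1972

n − 1 = 1972 = 2^2 · 493, so s = 2 and d = 493.
x_0 = 814^493 mod 1973 = 259.
x_1 = 259^2 mod 1973 = 1972.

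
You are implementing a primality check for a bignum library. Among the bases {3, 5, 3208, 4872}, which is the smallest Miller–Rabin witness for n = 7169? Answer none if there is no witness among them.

n − 1 = 7168 = 2^10 · 7, so s = 10 and d = 7.
Base 3: x_0 = 3^7 mod 7169 = 2187. x_0 is neither 1 nor 7168, so continue squaring. x_1 = 2187^2 mod 7169 = 1246. x_2 = 1246^2 mod 7169 = 4012. x_3 = 4012^2 mod 7169 = 1739. x_4 = 1739^2 mod 7169 = 5972. x_5 = 5972^2 mod 7169 = 6178. x_6 = 6178^2 mod 7169 = 7097. x_7 = 7097^2 mod 7169 = 5184. x_8 = 5184^2 mod 7169 = 4444. x_9 = 4444^2 mod 7169 = 5710. Reached i = s−1 = 9 without hitting −1: 3 is a Miller–Rabin witness and 7169 is composite.
Base 5: x_0 = 5^7 mod 7169 = 6435. x_0 is neither 1 nor 7168, so continue squaring. x_1 = 6435^2 mod 7169 = 1081. x_2 = 1081^2 mod 7169 = 14. x_3 = 14^2 mod 7169 = 196. x_4 = 196^2 mod 7169 = 2571. x_5 = 2571^2 mod 7169 = 223. x_6 = 223^2 mod 7169 = 6715. x_7 = 6715^2 mod 7169 = 5384. x_8 = 5384^2 mod 7169 = 3189. x_9 = 3189^2 mod 7169 = 4079. Reached i = s−1 = 9 without hitting −1: 5 is a Miller–Rabin witness and 7169 is composite.
Base 3208: x_0 = 3208^7 mod 7169 = 2226. x_0 is neither 1 nor 7168, so continue squaring. x_1 = 2226^2 mod 7169 = 1297. x_2 = 1297^2 mod 7169 = 4663. x_3 = 4663^2 mod 7169 = 7161. x_4 = 7161^2 mod 7169 = 64. x_5 = 64^2 mod 7169 = 4096. x_6 = 4096^2 mod 7169 = 1756. x_7 = 1756^2 mod 7169 = 866. x_8 = 866^2 mod 7169 = 4380. x_9 = 4380^2 mod 7169 = 156. Reached i = s−1 = 9 without hitting −1: 3208 is a Miller–Rabin witness and 7169 is composite.
Base 4872: x_0 = 4872^7 mod 7169 = 6617. x_0 is neither 1 nor 7168, so continue squaring. x_1 = 6617^2 mod 7169 = 3606. x_2 = 3606^2 mod 7169 = 5839. x_3 = 5839^2 mod 7169 = 5326. x_4 = 5326^2 mod 7169 = 5712. x_5 = 5712^2 mod 7169 = 825. x_6 = 825^2 mod 7169 = 6739. x_7 = 6739^2 mod 7169 = 5675. x_8 = 5675^2 mod 7169 = 2477. x_9 = 2477^2 mod 7169 = 6034. Reached i = s−1 = 9 without hitting −1: 4872 is a Miller–Rabin witness and 7169 is composite.
The smallest witness among the given bases is 3.

3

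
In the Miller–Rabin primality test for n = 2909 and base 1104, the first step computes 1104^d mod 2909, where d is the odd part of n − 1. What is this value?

1

n − 1 = 2908 = 2^2 · 727, so s = 2 and d = 727.
Repeated squaring mod 2909: 1104^1 ≡ 1104, 1104^2 ≡ 2854, 1104^4 ≡ 116, 1104^8 ≡ 1820, 1104^16 ≡ 1958, 1104^32 ≡ 2611, 1104^64 ≡ 1534, 1104^128 ≡ 2684, 1104^256 ≡ 1172, 1104^512 ≡ 536.
727 = 512 + 128 + 64 + 16 + 4 + 2 + 1, so 1104^727 ≡ 536·2684·1534·1958·116·2854·1104 ≡ 1 (mod 2909).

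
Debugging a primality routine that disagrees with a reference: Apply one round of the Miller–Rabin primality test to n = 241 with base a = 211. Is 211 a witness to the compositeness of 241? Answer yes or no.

no

n − 1 = 240 = 2^4 · 15, so s = 4 and d = 15.
Repeated squaring mod 241: 211^1 ≡ 211, 211^2 ≡ 177, 211^4 ≡ 240, 211^8 ≡ 1.
15 = 8 + 4 + 2 + 1, so 211^15 ≡ 1·240·177·211 ≡ 8 (mod 241).
x_0 = 211^15 mod 241 = 8.
x_0 is neither 1 nor 240, so continue squaring.
x_1 = 8^2 mod 241 = 64.
x_2 = 64^2 mod 241 = 240.
x_2 ≡ −1, so 211 is not a witness.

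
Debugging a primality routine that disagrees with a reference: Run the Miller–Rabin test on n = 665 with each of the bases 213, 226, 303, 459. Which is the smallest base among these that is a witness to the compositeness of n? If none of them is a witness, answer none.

213

n − 1 = 664 = 2^3 · 83, so s = 3 and d = 83.
Base 213: x_0 = 213^83 mod 665 = 187. x_0 is neither 1 nor 664, so continue squaring. x_1 = 187^2 mod 665 = 389. x_2 = 389^2 mod 665 = 366. Reached i = s−1 = 2 without hitting −1: 213 is a Miller–Rabin witness and 665 is composite.
Base 226: x_0 = 226^83 mod 665 = 536. x_0 is neither 1 nor 664, so continue squaring. x_1 = 536^2 mod 665 = 16. x_2 = 16^2 mod 665 = 256. Reached i = s−1 = 2 without hitting −1: 226 is a Miller–Rabin witness and 665 is composite.
Base 303: x_0 = 303^83 mod 665 = 417. x_0 is neither 1 nor 664, so continue squaring. x_1 = 417^2 mod 665 = 324. x_2 = 324^2 mod 665 = 571. Reached i = s−1 = 2 without hitting −1: 303 is a Miller–Rabin witness and 665 is composite.
Base 459: x_0 = 459^83 mod 665 = 219. x_0 is neither 1 nor 664, so continue squaring. x_1 = 219^2 mod 665 = 81. x_2 = 81^2 mod 665 = 576. Reached i = s−1 = 2 without hitting −1: 459 is a Miller–Rabin witness and 665 is composite.
The smallest witness among the given bases is 213.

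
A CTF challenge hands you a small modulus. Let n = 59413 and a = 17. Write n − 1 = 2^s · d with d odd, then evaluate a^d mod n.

54066

n − 1 = 59412 = 2^2 · 14853, so s = 2 and d = 14853.
Repeated squaring mod 59413: 17^1 ≡ 17, 17^2 ≡ 289, 17^4 ≡ 24108, 17^8 ≡ 17698, 17^16 ≡ 53281, 17^32 ≡ 52408, 17^64 ≡ 54300, 17^128 ≡ 1049, 17^256 ≡ 30967, 17^512 ≡ 29269, 17^1024 ≡ 57727, 17^2048 ≡ 50185, 17^4096 ≡ 17155, 17^8192 ≡ 21436.
14853 = 8192 + 4096 + 2048 + 512 + 4 + 1, so 17^14853 ≡ 21436·17155·50185·29269·24108·17 ≡ 54066 (mod 59413).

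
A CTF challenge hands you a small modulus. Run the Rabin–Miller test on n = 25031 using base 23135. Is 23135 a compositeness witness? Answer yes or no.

no

n − 1 = 25030 = 2^1 · 12515, so s = 1 and d = 12515.
Repeated squaring mod 25031: 23135^1 ≡ 23135, 23135^2 ≡ 15383, 23135^4 ≡ 18646, 23135^8 ≡ 17757, 23135^16 ≡ 20573, 23135^32 ≡ 24181, 23135^64 ≡ 21632, 23135^128 ≡ 13910, 23135^256 ≡ 23501, 23135^512 ≡ 13017, 23135^1024 ≡ 7450, 23135^2048 ≡ 8773, 23135^4096 ≡ 20235, 23135^8192 ≡ 23158.
12515 = 8192 + 4096 + 128 + 64 + 32 + 2 + 1, so 23135^12515 ≡ 23158·20235·13910·21632·24181·15383·23135 ≡ 1 (mod 25031).
x_0 = 23135^12515 mod 25031 = 1.
x_0 = 1, so 23135 is not a witness.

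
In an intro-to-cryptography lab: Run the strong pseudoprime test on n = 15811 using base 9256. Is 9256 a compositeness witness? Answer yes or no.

n − 1 = 15810 = 2^1 · 7905, so s = 1 and d = 7905.
Repeated squaring mod 15811: 9256^1 ≡ 9256, 9256^2 ≡ 9538, 9256^4 ≡ 12761, 9256^8 ≡ 5632, 9256^16 ≡ 2558, 9256^32 ≡ 13421, 9256^64 ≡ 4329, 9256^128 ≡ 4206, 9256^256 ≡ 13738, 9256^512 ≡ 12548, 9256^1024 ≡ 6366, 9256^2048 ≡ 2363, 9256^4096 ≡ 2486.
7905 = 4096 + 2048 + 1024 + 512 + 128 + 64 + 32 + 1, so 9256^7905 ≡ 2486·2363·6366·12548·4206·4329·13421·9256 ≡ 4054 (mod 15811).
x_0 = 9256^7905 mod 15811 = 4054.
x_0 ∉ {1, 15810} and s = 1, so 9256 is a Miller–Rabin witness and 15811 is composite.

yes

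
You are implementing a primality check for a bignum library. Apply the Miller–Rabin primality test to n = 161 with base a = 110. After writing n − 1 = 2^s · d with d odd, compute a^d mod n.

n − 1 = 160 = 2^5 · 5, so s = 5 and d = 5.
110^5 mod 161 = 3.

3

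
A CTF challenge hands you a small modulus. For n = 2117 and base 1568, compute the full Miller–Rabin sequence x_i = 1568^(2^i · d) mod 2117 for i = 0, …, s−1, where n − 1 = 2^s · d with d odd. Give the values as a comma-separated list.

1229, 1020

n − 1 = 2116 = 2^2 · 529, so s = 2 and d = 529.
x_0 = 1568^529 mod 2117 = 1229.
x_1 = 1229^2 mod 2117 = 1020.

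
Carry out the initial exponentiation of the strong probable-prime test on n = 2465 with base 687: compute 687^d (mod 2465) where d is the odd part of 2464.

n − 1 = 2464 = 2^5 · 77, so s = 5 and d = 77.
687^77 mod 2465 = 2437.

2437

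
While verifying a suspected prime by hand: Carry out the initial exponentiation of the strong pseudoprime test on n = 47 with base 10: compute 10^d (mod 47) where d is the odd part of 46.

n − 1 = 46 = 2^1 · 23, so s = 1 and d = 23.
Repeated squaring mod 47: 10^1 ≡ 10, 10^2 ≡ 6, 10^4 ≡ 36, 10^8 ≡ 27, 10^16 ≡ 24.
23 = 16 + 4 + 2 + 1, so 10^23 ≡ 24·36·6·10 ≡ 46 (mod 47).

46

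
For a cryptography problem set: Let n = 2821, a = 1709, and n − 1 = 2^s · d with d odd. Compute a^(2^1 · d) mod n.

1520

n − 1 = 2820 = 2^2 · 705, so s = 2 and d = 705.
x_0 = 1709^705 mod 2821 = 2605.
x_1 = 2605^2 mod 2821 = 1520.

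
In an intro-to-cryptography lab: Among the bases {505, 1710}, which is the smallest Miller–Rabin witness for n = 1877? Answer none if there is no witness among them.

n − 1 = 1876 = 2^2 · 469, so s = 2 and d = 469.
Base 505: x_0 = 505^469 mod 1877 = 1876. x_0 = 1876 ≡ −1, so 505 is not a witness.
Base 1710: x_0 = 1710^469 mod 1877 = 137. x_0 is neither 1 nor 1876, so continue squaring. x_1 = 137^2 mod 1877 = 1876. x_1 ≡ −1, so 1710 is not a witness.
No listed base is a witness for 1877.

none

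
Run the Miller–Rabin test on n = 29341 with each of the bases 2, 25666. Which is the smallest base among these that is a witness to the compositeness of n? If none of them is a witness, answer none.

n − 1 = 29340 = 2^2 · 7335, so s = 2 and d = 7335.
Base 2: x_0 = 2^7335 mod 29341 = 26424. x_0 is neither 1 nor 29340, so continue squaring. x_1 = 26424^2 mod 29341 = 29340. x_1 ≡ −1, so 2 is not a witness.
Base 25666: x_0 = 25666^7335 mod 29341 = 29340. x_0 = 29340 ≡ −1, so 25666 is not a witness.
No listed base is a witness for 29341.

none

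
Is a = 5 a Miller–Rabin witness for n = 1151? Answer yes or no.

no

n − 1 = 1150 = 2^1 · 575, so s = 1 and d = 575.
x_0 = 5^575 mod 1151 = 1.
x_0 = 1, so 5 is not a witness.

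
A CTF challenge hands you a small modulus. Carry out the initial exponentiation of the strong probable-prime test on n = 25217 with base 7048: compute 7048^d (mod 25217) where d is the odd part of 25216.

8888

n − 1 = 25216 = 2^7 · 197, so s = 7 and d = 197.
Repeated squaring mod 25217: 7048^1 ≡ 7048, 7048^2 ≡ 22031, 7048^4 ≡ 13362, 7048^8 ≡ 6684, 7048^16 ≡ 16549, 7048^32 ≡ 12781, 7048^64 ≡ 23452, 7048^128 ≡ 13534.
197 = 128 + 64 + 4 + 1, so 7048^197 ≡ 13534·23452·13362·7048 ≡ 8888 (mod 25217).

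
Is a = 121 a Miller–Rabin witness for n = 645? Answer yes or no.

n − 1 = 644 = 2^2 · 161, so s = 2 and d = 161.
x_0 = 121^161 mod 645 = 1.
x_0 = 1, so 121 is not a witness.

no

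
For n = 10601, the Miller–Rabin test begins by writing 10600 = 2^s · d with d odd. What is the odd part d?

Halving: 10600 → 5300 → 2650 → 1325; 1325 is odd.
So 10600 = 2^3 · 1325.

1325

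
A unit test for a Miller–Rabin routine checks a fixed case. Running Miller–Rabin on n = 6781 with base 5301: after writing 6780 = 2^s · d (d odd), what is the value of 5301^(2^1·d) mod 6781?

6780

n − 1 = 6780 = 2^2 · 1695, so s = 2 and d = 1695.
x_0 = 5301^1695 mod 6781 = 5786.
x_1 = 5786^2 mod 6781 = 6780.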